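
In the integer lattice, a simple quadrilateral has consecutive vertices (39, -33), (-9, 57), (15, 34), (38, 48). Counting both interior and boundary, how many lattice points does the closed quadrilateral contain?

By the shoelace formula, twice the signed area is |[39·57 − (-9)·(-33)] + [(-9)·34 − 15·57] + [15·48 − 38·34] + [38·(-33) − 39·48]| = 2933, so the area is 1466.5.
The number of boundary lattice points is Σ gcd(|Δx|,|Δy|) = gcd(48,90) + gcd(24,23) + gcd(23,14) + gcd(1,81) = 6+1+1+1 = 9.
Pick's theorem gives I = A − B/2 + 1 = 1466.5 − 9/2 + 1 = 1463, so the closed region contains I + B = 1463 + 9 = 1472 lattice points.

1472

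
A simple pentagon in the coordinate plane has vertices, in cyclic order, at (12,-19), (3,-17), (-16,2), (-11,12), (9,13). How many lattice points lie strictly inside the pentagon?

By the shoelace formula, twice the signed area is |(12·(-17) − 3·(-19)) + (3·2 − (-16)·(-17)) + ((-16)·12 − (-11)·2) + ((-11)·13 − 9·12) + (9·(-19) − 12·13)| = 1161, so the area is 1161/2.
Summing gcd(|Δx|,|Δy|) over the edges gives the boundary count: gcd(9,2) + gcd(19,19) + gcd(5,10) + gcd(20,1) + gcd(3,32) = 1+19+5+1+1 = 27.
By Pick's theorem A = I + B/2 − 1, so I = 1161/2 − 27/2 + 1 = 568.

568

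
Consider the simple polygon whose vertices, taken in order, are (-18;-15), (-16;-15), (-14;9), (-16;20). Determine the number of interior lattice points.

The shoelace formula gives twice the area as |[(-18)·(-15) − (-16)·(-15)] + [(-16)·9 − (-14)·(-15)] + [(-14)·20 − (-16)·9] + [(-16)·(-15) − (-18)·20]| = 140, so the area is 70.
Along each edge there are gcd(|Δx|,|Δy|)+1 lattice points, so counting each shared vertex once the boundary has gcd(2,0) + gcd(2,24) + gcd(2,11) + gcd(2,35) = 2+2+1+1 = 6.
Pick's theorem gives I = A − B/2 + 1 = 70 − 6/2 + 1 = 68.

68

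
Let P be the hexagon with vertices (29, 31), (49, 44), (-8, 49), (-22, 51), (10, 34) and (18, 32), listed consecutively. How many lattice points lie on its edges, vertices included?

8

Summing gcd(|Δx|,|Δy|) over the edges gives the boundary count: gcd(20,13) + gcd(57,5) + gcd(14,2) + gcd(32,17) + gcd(8,2) + gcd(11,1) = 1+1+2+1+2+1 = 8.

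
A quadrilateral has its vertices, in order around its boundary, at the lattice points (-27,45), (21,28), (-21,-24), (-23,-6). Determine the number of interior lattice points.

By the shoelace formula, twice the signed area is |((-27)·28 − 21·45) + (21·(-24) − (-21)·28) + ((-21)·(-6) − (-23)·(-24)) + ((-23)·45 − (-27)·(-6))| = 3240, so the area is 1620.
Summing gcd(|Δx|,|Δy|) over the edges gives the boundary count: gcd(48,17) + gcd(42,52) + gcd(2,18) + gcd(4,51) = 1+2+2+1 = 6.
Pick's theorem gives I = A − B/2 + 1 = 1620 − 6/2 + 1 = 1618.

1618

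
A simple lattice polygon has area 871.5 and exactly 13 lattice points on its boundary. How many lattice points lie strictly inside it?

From Pick's theorem, I = A − B/2 + 1 = 871.5 − 13/2 + 1 = 866.

866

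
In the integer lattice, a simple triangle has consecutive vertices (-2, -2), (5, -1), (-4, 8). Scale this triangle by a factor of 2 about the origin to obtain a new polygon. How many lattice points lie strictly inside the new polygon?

The shoelace formula gives twice the area as |((-2)·(-1) − 5·(-2)) + (5·8 − (-4)·(-1)) + ((-4)·(-2) − (-2)·8)| = 72, so the area is 36.
Summing gcd(|Δx|,|Δy|) over the edges gives the boundary count: gcd(7,1) + gcd(9,9) + gcd(2,10) = 1+9+2 = 12.
Scaling by 2 multiplies the area by 2² = 4 (so the new area is 144) and multiplies the boundary lattice-point count by 2, giving 24.
By Pick's theorem, the interior count of the dilated polygon is 144 − 24/2 + 1 = 133.

133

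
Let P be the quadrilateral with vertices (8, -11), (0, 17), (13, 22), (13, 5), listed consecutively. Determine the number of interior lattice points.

The shoelace formula gives twice the area as |(8·17 − 0·(-11)) + (0·22 − 13·17) + (13·5 − 13·22) + (13·(-11) − 8·5)| = 489, so the area is 244.5.
Summing gcd(|Δx|,|Δy|) over the edges gives the boundary count: gcd(8,28) + gcd(13,5) + gcd(0,17) + gcd(5,16) = 4+1+17+1 = 23.
Pick's theorem gives I = A − B/2 + 1 = 244.5 − 23/2 + 1 = 234.

234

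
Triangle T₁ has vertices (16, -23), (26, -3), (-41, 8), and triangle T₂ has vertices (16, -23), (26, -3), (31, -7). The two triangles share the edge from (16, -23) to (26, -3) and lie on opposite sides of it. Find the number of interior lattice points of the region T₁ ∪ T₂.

794

The union is the simple quadrilateral with vertices (16, -23), (-41, 8), (26, -3), (31, -7) in order.
The shoelace formula gives twice the area as |[16·8 − (-41)·(-23)] + [(-41)·(-3) − 26·8] + [26·(-7) − 31·(-3)] + [31·(-23) − 16·(-7)]| = 1590, so the area is 795.
Along each edge there are gcd(|Δx|,|Δy|)+1 lattice points, so counting each shared vertex once the boundary has gcd(57,31) + gcd(67,11) + gcd(5,4) + gcd(15,16) = 1+1+1+1 = 4.
By Pick's theorem I = A − B/2 + 1 = 795 − 4/2 + 1 = 794.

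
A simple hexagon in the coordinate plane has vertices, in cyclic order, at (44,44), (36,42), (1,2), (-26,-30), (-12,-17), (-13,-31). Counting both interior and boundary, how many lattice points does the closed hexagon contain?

678

By the shoelace formula, twice the signed area is |(44·42 − 36·44) + (36·2 − 1·42) + (1·(-30) − (-26)·2) + ((-26)·(-17) − (-12)·(-30)) + ((-12)·(-31) − (-13)·(-17)) + ((-13)·44 − 44·(-31))| = 1341, so the area is 1341/2.
The number of boundary lattice points is Σ gcd(|Δx|,|Δy|) = gcd(8,2) + gcd(35,40) + gcd(27,32) + gcd(14,13) + gcd(1,14) + gcd(57,75) = 2+5+1+1+1+3 = 13.
Pick's theorem gives I = A − B/2 + 1 = 1341/2 − 13/2 + 1 = 665, so the closed region contains I + B = 665 + 13 = 678 lattice points.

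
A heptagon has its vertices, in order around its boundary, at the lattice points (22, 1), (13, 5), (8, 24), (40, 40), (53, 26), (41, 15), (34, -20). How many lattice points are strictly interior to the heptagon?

By the shoelace formula, twice the signed area is |(22·5 − 13·1) + (13·24 − 8·5) + (8·40 − 40·24) + (40·26 − 53·40) + (53·15 − 41·26) + (41·(-20) − 34·15) + (34·1 − 22·(-20))| = 2478, so the area is 1239.
The number of boundary lattice points is Σ gcd(|Δx|,|Δy|) = gcd(9,4) + gcd(5,19) + gcd(32,16) + gcd(13,14) + gcd(12,11) + gcd(7,35) + gcd(12,21) = 1+1+16+1+1+7+3 = 30.
By Pick's theorem A = I + B/2 − 1, so I = 1239 − 30/2 + 1 = 1225.

1225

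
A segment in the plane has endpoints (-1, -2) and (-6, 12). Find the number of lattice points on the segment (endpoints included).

2

The number of lattice points on a segment between lattice points is gcd(|Δx|,|Δy|) + 1 = gcd(5,14) + 1 = 1 + 1 = 2.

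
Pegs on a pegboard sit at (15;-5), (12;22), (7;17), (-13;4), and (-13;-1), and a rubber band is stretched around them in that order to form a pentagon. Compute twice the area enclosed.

By the shoelace formula, twice the signed area is |(15·22 − 12·(-5)) + (12·17 − 7·22) + (7·4 − (-13)·17) + ((-13)·(-1) − (-13)·4) + ((-13)·(-5) − 15·(-1))| = 834, so the area is 417.

834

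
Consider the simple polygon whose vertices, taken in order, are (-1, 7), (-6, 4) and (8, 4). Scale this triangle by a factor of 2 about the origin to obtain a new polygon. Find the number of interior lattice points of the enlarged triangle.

67

Using the shoelace formula, 2A = |((-1)·4 − (-6)·7) + ((-6)·4 − 8·4) + (8·7 − (-1)·4)| = 42, so the area is 21.
Along each edge there are gcd(|Δx|,|Δy|)+1 lattice points, so counting each shared vertex once the boundary has gcd(5,3) + gcd(14,0) + gcd(9,3) = 1+14+3 = 18.
Scaling by 2 multiplies the area by 2² = 4 (so the new area is 84) and multiplies the boundary lattice-point count by 2, giving 36.
By Pick's theorem, the interior count of the dilated polygon is 84 − 36/2 + 1 = 67.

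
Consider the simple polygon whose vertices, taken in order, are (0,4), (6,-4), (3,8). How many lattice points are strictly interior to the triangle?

Using the shoelace formula, 2A = |(0·(-4) − 6·4) + (6·8 − 3·(-4)) + (3·4 − 0·8)| = 48, so the area is 24.
The number of boundary lattice points is Σ gcd(|Δx|,|Δy|) = gcd(6,8) + gcd(3,12) + gcd(3,4) = 2+3+1 = 6.
By Pick's theorem A = I + B/2 − 1, so I = 24 − 6/2 + 1 = 22.

22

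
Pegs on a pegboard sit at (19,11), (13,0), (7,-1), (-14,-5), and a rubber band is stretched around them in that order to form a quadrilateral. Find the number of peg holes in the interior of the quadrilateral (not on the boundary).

131

The shoelace formula gives twice the area as |(19·0 − 13·11) + (13·(-1) − 7·0) + (7·(-5) − (-14)·(-1)) + ((-14)·11 − 19·(-5))| = 264, so the area is 132.
Along each edge there are gcd(|Δx|,|Δy|)+1 lattice points, so counting each shared vertex once the boundary has gcd(6,11) + gcd(6,1) + gcd(21,4) + gcd(33,16) = 1+1+1+1 = 4.
By Pick's theorem A = I + B/2 − 1, so I = 132 − 4/2 + 1 = 131.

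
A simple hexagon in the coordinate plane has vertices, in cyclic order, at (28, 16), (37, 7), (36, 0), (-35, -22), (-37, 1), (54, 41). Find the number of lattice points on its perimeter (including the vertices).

14

The number of boundary lattice points is Σ gcd(|Δx|,|Δy|) = gcd(9,9) + gcd(1,7) + gcd(71,22) + gcd(2,23) + gcd(91,40) + gcd(26,25) = 9+1+1+1+1+1 = 14.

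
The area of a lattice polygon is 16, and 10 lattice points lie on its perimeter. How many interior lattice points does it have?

From Pick's theorem, I = A − B/2 + 1 = 16 − 10/2 + 1 = 12.

12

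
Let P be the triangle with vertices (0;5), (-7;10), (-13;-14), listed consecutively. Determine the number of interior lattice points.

Using the shoelace formula, 2A = |[0·10 − (-7)·5] + [(-7)·(-14) − (-13)·10] + [(-13)·5 − 0·(-14)]| = 198, so the area is 99.
Summing gcd(|Δx|,|Δy|) over the edges gives the boundary count: gcd(7,5) + gcd(6,24) + gcd(13,19) = 1+6+1 = 8.
Pick's theorem gives I = A − B/2 + 1 = 99 − 8/2 + 1 = 96.

96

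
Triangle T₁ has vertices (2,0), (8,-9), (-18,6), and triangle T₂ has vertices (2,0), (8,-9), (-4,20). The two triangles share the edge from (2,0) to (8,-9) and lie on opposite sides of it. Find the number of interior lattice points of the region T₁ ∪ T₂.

The union is the simple quadrilateral with vertices (2,0), (-18,6), (8,-9), (-4,20) in order.
By the shoelace formula, twice the signed area is |(2·6 − (-18)·0) + ((-18)·(-9) − 8·6) + (8·20 − (-4)·(-9)) + ((-4)·0 − 2·20)| = 210, so the area is 105.
Along each edge there are gcd(|Δx|,|Δy|)+1 lattice points, so counting each shared vertex once the boundary has gcd(20,6) + gcd(26,15) + gcd(12,29) + gcd(6,20) = 2+1+1+2 = 6.
By Pick's theorem I = A − B/2 + 1 = 105 − 6/2 + 1 = 103.

103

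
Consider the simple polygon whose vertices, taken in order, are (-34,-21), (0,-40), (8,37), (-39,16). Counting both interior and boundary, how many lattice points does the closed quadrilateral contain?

2310

Using the shoelace formula, 2A = |((-34)·(-40) − 0·(-21)) + (0·37 − 8·(-40)) + (8·16 − (-39)·37) + ((-39)·(-21) − (-34)·16)| = 4614, so the area is 2307.
Along each edge there are gcd(|Δx|,|Δy|)+1 lattice points, so counting each shared vertex once the boundary has gcd(34,19) + gcd(8,77) + gcd(47,21) + gcd(5,37) = 1+1+1+1 = 4.
Pick's theorem gives I = A − B/2 + 1 = 2307 − 4/2 + 1 = 2306, so the closed region contains I + B = 2306 + 4 = 2310 lattice points.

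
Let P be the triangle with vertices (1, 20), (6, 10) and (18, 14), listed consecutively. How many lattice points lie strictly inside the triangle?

66

Using the shoelace formula, 2A = |[1·10 − 6·20] + [6·14 − 18·10] + [18·20 − 1·14]| = 140, so the area is 70.
Summing gcd(|Δx|,|Δy|) over the edges gives the boundary count: gcd(5,10) + gcd(12,4) + gcd(17,6) = 5+4+1 = 10.
Pick's theorem gives I = A − B/2 + 1 = 70 − 10/2 + 1 = 66.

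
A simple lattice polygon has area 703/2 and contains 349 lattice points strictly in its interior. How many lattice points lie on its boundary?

Pick's theorem gives A = I + B/2 − 1, so B = 2(A − I + 1) = 2(703/2 − 349 + 1) = 7.

7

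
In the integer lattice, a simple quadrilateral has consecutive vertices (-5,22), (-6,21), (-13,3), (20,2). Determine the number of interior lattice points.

Using the shoelace formula, 2A = |[(-5)·21 − (-6)·22] + [(-6)·3 − (-13)·21] + [(-13)·2 − 20·3] + [20·22 − (-5)·2]| = 646, so the area is 323.
Summing gcd(|Δx|,|Δy|) over the edges gives the boundary count: gcd(1,1) + gcd(7,18) + gcd(33,1) + gcd(25,20) = 1+1+1+5 = 8.
Pick's theorem gives I = A − B/2 + 1 = 323 − 8/2 + 1 = 320.

320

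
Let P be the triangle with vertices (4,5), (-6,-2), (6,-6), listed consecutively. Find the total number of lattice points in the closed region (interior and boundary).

66

By the shoelace formula, twice the signed area is |[4·(-2) − (-6)·5] + [(-6)·(-6) − 6·(-2)] + [6·5 − 4·(-6)]| = 124, so the area is 62.
The number of boundary lattice points is Σ gcd(|Δx|,|Δy|) = gcd(10,7) + gcd(12,4) + gcd(2,11) = 1+4+1 = 6.
Pick's theorem gives I = A − B/2 + 1 = 62 − 6/2 + 1 = 60, so the closed region contains I + B = 60 + 6 = 66 lattice points.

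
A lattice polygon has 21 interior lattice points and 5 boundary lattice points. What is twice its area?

45

By Pick's theorem, A = I + B/2 − 1 = 21 + 5/2 − 1 = 45/2.
Hence 2A = 45.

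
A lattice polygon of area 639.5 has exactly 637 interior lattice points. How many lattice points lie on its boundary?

Pick's theorem gives A = I + B/2 − 1, so B = 2(A − I + 1) = 2(639.5 − 637 + 1) = 7.

7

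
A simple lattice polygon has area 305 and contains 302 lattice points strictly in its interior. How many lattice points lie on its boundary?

8

Pick's theorem gives A = I + B/2 − 1, so B = 2(A − I + 1) = 2(305 − 302 + 1) = 8.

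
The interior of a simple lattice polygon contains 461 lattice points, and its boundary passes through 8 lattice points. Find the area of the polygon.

By Pick's theorem, A = I + B/2 − 1 = 461 + 8/2 − 1 = 464.

464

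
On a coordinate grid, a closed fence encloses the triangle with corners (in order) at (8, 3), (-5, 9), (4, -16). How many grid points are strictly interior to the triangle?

135

The shoelace formula gives twice the area as |[8·9 − (-5)·3] + [(-5)·(-16) − 4·9] + [4·3 − 8·(-16)]| = 271, so the area is 135.5.
Along each edge there are gcd(|Δx|,|Δy|)+1 lattice points, so counting each shared vertex once the boundary has gcd(13,6) + gcd(9,25) + gcd(4,19) = 1+1+1 = 3.
By Pick's theorem A = I + B/2 − 1, so I = 135.5 − 3/2 + 1 = 135.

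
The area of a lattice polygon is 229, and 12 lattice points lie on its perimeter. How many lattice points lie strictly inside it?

Pick's theorem A = I + B/2 − 1 rearranges to I = A − B/2 + 1 = 229 − 12/2 + 1 = 224.

224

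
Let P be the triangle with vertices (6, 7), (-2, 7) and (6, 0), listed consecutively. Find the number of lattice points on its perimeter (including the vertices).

16

Summing gcd(|Δx|,|Δy|) over the edges gives the boundary count: gcd(8,0) + gcd(8,7) + gcd(0,7) = 8+1+7 = 16.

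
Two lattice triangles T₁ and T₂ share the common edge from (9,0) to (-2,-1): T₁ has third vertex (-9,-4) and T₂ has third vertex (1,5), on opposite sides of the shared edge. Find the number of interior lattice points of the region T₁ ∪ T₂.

The union is the simple quadrilateral with vertices (9,0), (-9,-4), (-2,-1), (1,5) in order.
The shoelace formula gives twice the area as |(9·(-4) − (-9)·0) + ((-9)·(-1) − (-2)·(-4)) + ((-2)·5 − 1·(-1)) + (1·0 − 9·5)| = 89, so the area is 89/2.
The number of boundary lattice points is Σ gcd(|Δx|,|Δy|) = gcd(18,4) + gcd(7,3) + gcd(3,6) + gcd(8,5) = 2+1+3+1 = 7.
By Pick's theorem I = A − B/2 + 1 = 89/2 − 7/2 + 1 = 42.

42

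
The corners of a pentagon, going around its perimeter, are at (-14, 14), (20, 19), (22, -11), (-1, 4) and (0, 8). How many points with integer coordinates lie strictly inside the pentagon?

Using the shoelace formula, 2A = |((-14)·19 − 20·14) + (20·(-11) − 22·19) + (22·4 − (-1)·(-11)) + ((-1)·8 − 0·4) + (0·14 − (-14)·8)| = 1003, so the area is 501.5.
Summing gcd(|Δx|,|Δy|) over the edges gives the boundary count: gcd(34,5) + gcd(2,30) + gcd(23,15) + gcd(1,4) + gcd(14,6) = 1+2+1+1+2 = 7.
By Pick's theorem A = I + B/2 − 1, so I = 501.5 − 7/2 + 1 = 499.

499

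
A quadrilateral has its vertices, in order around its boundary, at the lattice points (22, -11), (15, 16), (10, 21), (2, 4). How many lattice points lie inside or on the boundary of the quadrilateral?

By the shoelace formula, twice the signed area is |[22·16 − 15·(-11)] + [15·21 − 10·16] + [10·4 − 2·21] + [2·(-11) − 22·4]| = 560, so the area is 280.
Summing gcd(|Δx|,|Δy|) over the edges gives the boundary count: gcd(7,27) + gcd(5,5) + gcd(8,17) + gcd(20,15) = 1+5+1+5 = 12.
Pick's theorem gives I = A − B/2 + 1 = 280 − 12/2 + 1 = 275, so the closed region contains I + B = 275 + 12 = 287 lattice points.

287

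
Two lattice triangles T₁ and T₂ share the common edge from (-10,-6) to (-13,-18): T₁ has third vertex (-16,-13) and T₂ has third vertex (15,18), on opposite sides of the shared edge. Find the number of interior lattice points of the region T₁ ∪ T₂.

137

The union is the simple quadrilateral with vertices (-10,-6), (-16,-13), (-13,-18), (15,18) in order.
The shoelace formula gives twice the area as |[(-10)·(-13) − (-16)·(-6)] + [(-16)·(-18) − (-13)·(-13)] + [(-13)·18 − 15·(-18)] + [15·(-6) − (-10)·18]| = 279, so the area is 279/2.
Along each edge there are gcd(|Δx|,|Δy|)+1 lattice points, so counting each shared vertex once the boundary has gcd(6,7) + gcd(3,5) + gcd(28,36) + gcd(25,24) = 1+1+4+1 = 7.
By Pick's theorem I = A − B/2 + 1 = 279/2 − 7/2 + 1 = 137.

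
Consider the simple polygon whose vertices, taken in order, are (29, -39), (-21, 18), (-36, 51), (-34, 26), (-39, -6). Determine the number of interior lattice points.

The shoelace formula gives twice the area as |[29·18 − (-21)·(-39)] + [(-21)·51 − (-36)·18] + [(-36)·26 − (-34)·51] + [(-34)·(-6) − (-39)·26] + [(-39)·(-39) − 29·(-6)]| = 2991, so the area is 1495.5.
Along each edge there are gcd(|Δx|,|Δy|)+1 lattice points, so counting each shared vertex once the boundary has gcd(50,57) + gcd(15,33) + gcd(2,25) + gcd(5,32) + gcd(68,33) = 1+3+1+1+1 = 7.
By Pick's theorem A = I + B/2 − 1, so I = 1495.5 − 7/2 + 1 = 1493.

1493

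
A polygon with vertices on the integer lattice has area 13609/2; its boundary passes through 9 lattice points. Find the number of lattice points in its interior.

6801

From Pick's theorem, I = A − B/2 + 1 = 13609/2 − 9/2 + 1 = 6801.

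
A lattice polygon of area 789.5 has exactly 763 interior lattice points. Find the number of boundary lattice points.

Pick's theorem gives A = I + B/2 − 1, so B = 2(A − I + 1) = 2(789.5 − 763 + 1) = 55.

55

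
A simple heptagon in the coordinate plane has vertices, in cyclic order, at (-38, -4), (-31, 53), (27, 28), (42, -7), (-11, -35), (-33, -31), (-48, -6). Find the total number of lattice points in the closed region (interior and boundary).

4754

Using the shoelace formula, 2A = |[(-38)·53 − (-31)·(-4)] + [(-31)·28 − 27·53] + [27·(-7) − 42·28] + [42·(-35) − (-11)·(-7)] + [(-11)·(-31) − (-33)·(-35)] + [(-33)·(-6) − (-48)·(-31)] + [(-48)·(-4) − (-38)·(-6)]| = 9489, so the area is 9489/2.
Summing gcd(|Δx|,|Δy|) over the edges gives the boundary count: gcd(7,57) + gcd(58,25) + gcd(15,35) + gcd(53,28) + gcd(22,4) + gcd(15,25) + gcd(10,2) = 1+1+5+1+2+5+2 = 17.
Pick's theorem gives I = A − B/2 + 1 = 9489/2 − 17/2 + 1 = 4737, so the closed region contains I + B = 4737 + 17 = 4754 lattice points.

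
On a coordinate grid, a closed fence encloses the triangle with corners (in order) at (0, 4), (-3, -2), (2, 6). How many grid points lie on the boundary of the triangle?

Along each edge there are gcd(|Δx|,|Δy|)+1 lattice points, so counting each shared vertex once the boundary has gcd(3,6) + gcd(5,8) + gcd(2,2) = 3+1+2 = 6.

6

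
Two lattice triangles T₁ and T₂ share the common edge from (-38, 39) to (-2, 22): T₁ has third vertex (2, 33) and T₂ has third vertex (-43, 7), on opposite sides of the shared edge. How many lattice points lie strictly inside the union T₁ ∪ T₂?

The union is the simple quadrilateral with vertices (-38, 39), (2, 33), (-2, 22), (-43, 7) in order.
By the shoelace formula, twice the signed area is |((-38)·33 − 2·39) + (2·22 − (-2)·33) + ((-2)·7 − (-43)·22) + ((-43)·39 − (-38)·7)| = 1701, so the area is 850.5.
The number of boundary lattice points is Σ gcd(|Δx|,|Δy|) = gcd(40,6) + gcd(4,11) + gcd(41,15) + gcd(5,32) = 2+1+1+1 = 5.
By Pick's theorem I = A − B/2 + 1 = 850.5 − 5/2 + 1 = 849.

849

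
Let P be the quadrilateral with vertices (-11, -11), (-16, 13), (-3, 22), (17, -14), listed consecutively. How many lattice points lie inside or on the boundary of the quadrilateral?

657

By the shoelace formula, twice the signed area is |[(-11)·13 − (-16)·(-11)] + [(-16)·22 − (-3)·13] + [(-3)·(-14) − 17·22] + [17·(-11) − (-11)·(-14)]| = 1305, so the area is 652.5.
The number of boundary lattice points is Σ gcd(|Δx|,|Δy|) = gcd(5,24) + gcd(13,9) + gcd(20,36) + gcd(28,3) = 1+1+4+1 = 7.
Pick's theorem gives I = A − B/2 + 1 = 652.5 − 7/2 + 1 = 650, so the closed region contains I + B = 650 + 7 = 657 lattice points.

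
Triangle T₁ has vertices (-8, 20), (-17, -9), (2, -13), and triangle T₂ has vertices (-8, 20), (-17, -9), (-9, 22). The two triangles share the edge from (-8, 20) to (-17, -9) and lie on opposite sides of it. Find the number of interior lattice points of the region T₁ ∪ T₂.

The union is the simple quadrilateral with vertices (-8, 20), (2, -13), (-17, -9), (-9, 22) in order.
By the shoelace formula, twice the signed area is |[(-8)·(-13) − 2·20] + [2·(-9) − (-17)·(-13)] + [(-17)·22 − (-9)·(-9)] + [(-9)·20 − (-8)·22]| = 634, so the area is 317.
The number of boundary lattice points is Σ gcd(|Δx|,|Δy|) = gcd(10,33) + gcd(19,4) + gcd(8,31) + gcd(1,2) = 1+1+1+1 = 4.
By Pick's theorem I = A − B/2 + 1 = 317 − 4/2 + 1 = 316.

316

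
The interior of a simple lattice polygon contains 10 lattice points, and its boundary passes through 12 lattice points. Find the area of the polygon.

15

By Pick's theorem, A = I + B/2 − 1 = 10 + 12/2 − 1 = 15.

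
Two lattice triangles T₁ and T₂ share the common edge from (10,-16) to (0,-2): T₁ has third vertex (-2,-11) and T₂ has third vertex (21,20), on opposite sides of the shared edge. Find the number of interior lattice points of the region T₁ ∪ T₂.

The union is the simple quadrilateral with vertices (10,-16), (-2,-11), (0,-2), (21,20) in order.
By the shoelace formula, twice the signed area is |[10·(-11) − (-2)·(-16)] + [(-2)·(-2) − 0·(-11)] + [0·20 − 21·(-2)] + [21·(-16) − 10·20]| = 632, so the area is 316.
Summing gcd(|Δx|,|Δy|) over the edges gives the boundary count: gcd(12,5) + gcd(2,9) + gcd(21,22) + gcd(11,36) = 1+1+1+1 = 4.
By Pick's theorem I = A − B/2 + 1 = 316 − 4/2 + 1 = 315.

315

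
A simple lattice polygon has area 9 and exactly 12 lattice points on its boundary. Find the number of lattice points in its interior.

Pick's theorem A = I + B/2 − 1 rearranges to I = A − B/2 + 1 = 9 − 12/2 + 1 = 4.

4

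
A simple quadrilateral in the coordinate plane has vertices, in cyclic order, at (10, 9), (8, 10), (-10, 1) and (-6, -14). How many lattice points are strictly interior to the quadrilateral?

179

The shoelace formula gives twice the area as |(10·10 − 8·9) + (8·1 − (-10)·10) + ((-10)·(-14) − (-6)·1) + ((-6)·9 − 10·(-14))| = 368, so the area is 184.
The number of boundary lattice points is Σ gcd(|Δx|,|Δy|) = gcd(2,1) + gcd(18,9) + gcd(4,15) + gcd(16,23) = 1+9+1+1 = 12.
By Pick's theorem A = I + B/2 − 1, so I = 184 − 12/2 + 1 = 179.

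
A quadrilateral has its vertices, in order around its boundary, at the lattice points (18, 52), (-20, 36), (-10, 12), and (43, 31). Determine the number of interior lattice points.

By the shoelace formula, twice the signed area is |(18·36 − (-20)·52) + ((-20)·12 − (-10)·36) + ((-10)·31 − 43·12) + (43·52 − 18·31)| = 2660, so the area is 1330.
Summing gcd(|Δx|,|Δy|) over the edges gives the boundary count: gcd(38,16) + gcd(10,24) + gcd(53,19) + gcd(25,21) = 2+2+1+1 = 6.
Pick's theorem gives I = A − B/2 + 1 = 1330 − 6/2 + 1 = 1328.

1328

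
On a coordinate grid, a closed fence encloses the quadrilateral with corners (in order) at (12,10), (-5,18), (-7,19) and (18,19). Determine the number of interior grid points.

By the shoelace formula, twice the signed area is |[12·18 − (-5)·10] + [(-5)·19 − (-7)·18] + [(-7)·19 − 18·19] + [18·10 − 12·19]| = 226, so the area is 113.
Summing gcd(|Δx|,|Δy|) over the edges gives the boundary count: gcd(17,8) + gcd(2,1) + gcd(25,0) + gcd(6,9) = 1+1+25+3 = 30.
By Pick's theorem A = I + B/2 − 1, so I = 113 − 30/2 + 1 = 99.

99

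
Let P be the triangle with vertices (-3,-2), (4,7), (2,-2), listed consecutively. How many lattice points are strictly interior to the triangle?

20

By the shoelace formula, twice the signed area is |((-3)·7 − 4·(-2)) + (4·(-2) − 2·7) + (2·(-2) − (-3)·(-2))| = 45, so the area is 45/2.
Along each edge there are gcd(|Δx|,|Δy|)+1 lattice points, so counting each shared vertex once the boundary has gcd(7,9) + gcd(2,9) + gcd(5,0) = 1+1+5 = 7.
By Pick's theorem A = I + B/2 − 1, so I = 45/2 − 7/2 + 1 = 20.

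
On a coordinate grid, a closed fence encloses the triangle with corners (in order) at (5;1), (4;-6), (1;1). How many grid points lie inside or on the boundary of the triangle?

Using the shoelace formula, 2A = |(5·(-6) − 4·1) + (4·1 − 1·(-6)) + (1·1 − 5·1)| = 28, so the area is 14.
The number of boundary lattice points is Σ gcd(|Δx|,|Δy|) = gcd(1,7) + gcd(3,7) + gcd(4,0) = 1+1+4 = 6.
Pick's theorem gives I = A − B/2 + 1 = 14 − 6/2 + 1 = 12, so the closed region contains I + B = 12 + 6 = 18 lattice points.

18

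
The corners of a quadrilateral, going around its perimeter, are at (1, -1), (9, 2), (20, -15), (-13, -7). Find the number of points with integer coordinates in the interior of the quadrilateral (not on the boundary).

238

Using the shoelace formula, 2A = |(1·2 − 9·(-1)) + (9·(-15) − 20·2) + (20·(-7) − (-13)·(-15)) + ((-13)·(-1) − 1·(-7))| = 479, so the area is 239.5.
Summing gcd(|Δx|,|Δy|) over the edges gives the boundary count: gcd(8,3) + gcd(11,17) + gcd(33,8) + gcd(14,6) = 1+1+1+2 = 5.
By Pick's theorem A = I + B/2 − 1, so I = 239.5 − 5/2 + 1 = 238.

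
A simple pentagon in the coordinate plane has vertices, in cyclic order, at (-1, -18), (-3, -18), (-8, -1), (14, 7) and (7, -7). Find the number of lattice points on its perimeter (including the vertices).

Along each edge there are gcd(|Δx|,|Δy|)+1 lattice points, so counting each shared vertex once the boundary has gcd(2,0) + gcd(5,17) + gcd(22,8) + gcd(7,14) + gcd(8,11) = 2+1+2+7+1 = 13.

13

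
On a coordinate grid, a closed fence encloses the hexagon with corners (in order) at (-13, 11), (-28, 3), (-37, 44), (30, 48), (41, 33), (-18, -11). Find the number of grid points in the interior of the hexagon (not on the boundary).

2560

By the shoelace formula, twice the signed area is |[(-13)·3 − (-28)·11] + [(-28)·44 − (-37)·3] + [(-37)·48 − 30·44] + [30·33 − 41·48] + [41·(-11) − (-18)·33] + [(-18)·11 − (-13)·(-11)]| = 5124, so the area is 2562.
The number of boundary lattice points is Σ gcd(|Δx|,|Δy|) = gcd(15,8) + gcd(9,41) + gcd(67,4) + gcd(11,15) + gcd(59,44) + gcd(5,22) = 1+1+1+1+1+1 = 6.
Pick's theorem gives I = A − B/2 + 1 = 2562 − 6/2 + 1 = 2560.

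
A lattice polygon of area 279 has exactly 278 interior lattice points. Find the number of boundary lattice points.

Pick's theorem gives A = I + B/2 − 1, so B = 2(A − I + 1) = 2(279 − 278 + 1) = 4.

4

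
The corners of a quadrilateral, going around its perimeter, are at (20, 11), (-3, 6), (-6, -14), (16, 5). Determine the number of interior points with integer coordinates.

249

Using the shoelace formula, 2A = |[20·6 − (-3)·11] + [(-3)·(-14) − (-6)·6] + [(-6)·5 − 16·(-14)] + [16·11 − 20·5]| = 501, so the area is 250.5.
Summing gcd(|Δx|,|Δy|) over the edges gives the boundary count: gcd(23,5) + gcd(3,20) + gcd(22,19) + gcd(4,6) = 1+1+1+2 = 5.
By Pick's theorem A = I + B/2 − 1, so I = 250.5 − 5/2 + 1 = 249.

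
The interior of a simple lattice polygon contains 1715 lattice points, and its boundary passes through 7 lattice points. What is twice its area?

Pick's theorem states A = I + B/2 − 1, so A = 1715 + 7/2 − 1 = 3435/2.
Hence 2A = 3435.

3435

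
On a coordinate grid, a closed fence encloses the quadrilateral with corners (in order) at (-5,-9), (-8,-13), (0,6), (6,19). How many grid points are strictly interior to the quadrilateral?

By the shoelace formula, twice the signed area is |((-5)·(-13) − (-8)·(-9)) + ((-8)·6 − 0·(-13)) + (0·19 − 6·6) + (6·(-9) − (-5)·19)| = 50, so the area is 25.
Summing gcd(|Δx|,|Δy|) over the edges gives the boundary count: gcd(3,4) + gcd(8,19) + gcd(6,13) + gcd(11,28) = 1+1+1+1 = 4.
By Pick's theorem A = I + B/2 − 1, so I = 25 − 4/2 + 1 = 24.

24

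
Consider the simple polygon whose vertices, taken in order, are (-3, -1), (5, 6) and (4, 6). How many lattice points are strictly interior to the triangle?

By the shoelace formula, twice the signed area is |((-3)·6 − 5·(-1)) + (5·6 − 4·6) + (4·(-1) − (-3)·6)| = 7, so the area is 3.5.
Along each edge there are gcd(|Δx|,|Δy|)+1 lattice points, so counting each shared vertex once the boundary has gcd(8,7) + gcd(1,0) + gcd(7,7) = 1+1+7 = 9.
By Pick's theorem A = I + B/2 − 1, so I = 3.5 − 9/2 + 1 = 0.

0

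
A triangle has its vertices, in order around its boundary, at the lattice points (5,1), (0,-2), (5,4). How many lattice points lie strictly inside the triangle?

By the shoelace formula, twice the signed area is |[5·(-2) − 0·1] + [0·4 − 5·(-2)] + [5·1 − 5·4]| = 15, so the area is 7.5.
The number of boundary lattice points is Σ gcd(|Δx|,|Δy|) = gcd(5,3) + gcd(5,6) + gcd(0,3) = 1+1+3 = 5.
Pick's theorem gives I = A − B/2 + 1 = 7.5 − 5/2 + 1 = 6.

6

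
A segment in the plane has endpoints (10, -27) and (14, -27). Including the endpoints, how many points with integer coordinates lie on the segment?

The number of lattice points on a segment between lattice points is gcd(|Δx|,|Δy|) + 1 = gcd(4,0) + 1 = 4 + 1 = 5.

5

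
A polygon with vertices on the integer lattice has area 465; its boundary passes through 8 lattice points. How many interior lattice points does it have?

Pick's theorem A = I + B/2 − 1 rearranges to I = A − B/2 + 1 = 465 − 8/2 + 1 = 462.

462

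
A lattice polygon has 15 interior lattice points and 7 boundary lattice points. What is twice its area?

35

By Pick's theorem, A = I + B/2 − 1 = 15 + 7/2 − 1 = 35/2.
Hence 2A = 35.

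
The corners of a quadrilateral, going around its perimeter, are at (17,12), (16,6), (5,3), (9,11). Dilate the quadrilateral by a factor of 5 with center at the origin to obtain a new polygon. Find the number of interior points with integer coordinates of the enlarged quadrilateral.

1521

By the shoelace formula, twice the signed area is |(17·6 − 16·12) + (16·3 − 5·6) + (5·11 − 9·3) + (9·12 − 17·11)| = 123, so the area is 123/2.
The number of boundary lattice points is Σ gcd(|Δx|,|Δy|) = gcd(1,6) + gcd(11,3) + gcd(4,8) + gcd(8,1) = 1+1+4+1 = 7.
Scaling by 5 multiplies the area by 5² = 25 (so the new area is 3075/2) and multiplies the boundary lattice-point count by 5, giving 35.
By Pick's theorem, the interior count of the dilated polygon is 3075/2 − 35/2 + 1 = 1521.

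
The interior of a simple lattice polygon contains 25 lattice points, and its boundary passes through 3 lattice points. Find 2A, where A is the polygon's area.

By Pick's theorem, A = I + B/2 − 1 = 25 + 3/2 − 1 = 51/2.
Hence 2A = 51.

51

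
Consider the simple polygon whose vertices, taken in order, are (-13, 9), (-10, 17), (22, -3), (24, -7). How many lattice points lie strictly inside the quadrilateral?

By the shoelace formula, twice the signed area is |[(-13)·17 − (-10)·9] + [(-10)·(-3) − 22·17] + [22·(-7) − 24·(-3)] + [24·9 − (-13)·(-7)]| = 432, so the area is 216.
Along each edge there are gcd(|Δx|,|Δy|)+1 lattice points, so counting each shared vertex once the boundary has gcd(3,8) + gcd(32,20) + gcd(2,4) + gcd(37,16) = 1+4+2+1 = 8.
Pick's theorem gives I = A − B/2 + 1 = 216 − 8/2 + 1 = 213.

213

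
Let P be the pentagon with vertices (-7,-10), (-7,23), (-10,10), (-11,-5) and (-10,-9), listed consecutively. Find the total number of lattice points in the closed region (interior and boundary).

The shoelace formula gives twice the area as |[(-7)·23 − (-7)·(-10)] + [(-7)·10 − (-10)·23] + [(-10)·(-5) − (-11)·10] + [(-11)·(-9) − (-10)·(-5)] + [(-10)·(-10) − (-7)·(-9)]| = 175, so the area is 87.5.
Summing gcd(|Δx|,|Δy|) over the edges gives the boundary count: gcd(0,33) + gcd(3,13) + gcd(1,15) + gcd(1,4) + gcd(3,1) = 33+1+1+1+1 = 37.
Pick's theorem gives I = A − B/2 + 1 = 87.5 − 37/2 + 1 = 70, so the closed region contains I + B = 70 + 37 = 107 lattice points.

107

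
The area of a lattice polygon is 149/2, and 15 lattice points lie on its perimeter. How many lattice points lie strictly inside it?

68

From Pick's theorem, I = A − B/2 + 1 = 149/2 − 15/2 + 1 = 68.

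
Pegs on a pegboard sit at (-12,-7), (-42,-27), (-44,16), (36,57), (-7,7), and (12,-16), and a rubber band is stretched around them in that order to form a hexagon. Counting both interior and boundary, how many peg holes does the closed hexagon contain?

2265

By the shoelace formula, twice the signed area is |((-12)·(-27) − (-42)·(-7)) + ((-42)·16 − (-44)·(-27)) + ((-44)·57 − 36·16) + (36·7 − (-7)·57) + ((-7)·(-16) − 12·7) + (12·(-7) − (-12)·(-16))| = 4511, so the area is 2255.5.
The number of boundary lattice points is Σ gcd(|Δx|,|Δy|) = gcd(30,20) + gcd(2,43) + gcd(80,41) + gcd(43,50) + gcd(19,23) + gcd(24,9) = 10+1+1+1+1+3 = 17.
Pick's theorem gives I = A − B/2 + 1 = 2255.5 − 17/2 + 1 = 2248, so the closed region contains I + B = 2248 + 17 = 2265 lattice points.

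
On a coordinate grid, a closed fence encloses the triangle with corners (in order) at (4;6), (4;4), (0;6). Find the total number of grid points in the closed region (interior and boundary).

By the shoelace formula, twice the signed area is |[4·4 − 4·6] + [4·6 − 0·4] + [0·6 − 4·6]| = 8, so the area is 4.
Summing gcd(|Δx|,|Δy|) over the edges gives the boundary count: gcd(0,2) + gcd(4,2) + gcd(4,0) = 2+2+4 = 8.
Pick's theorem gives I = A − B/2 + 1 = 4 − 8/2 + 1 = 1, so the closed region contains I + B = 1 + 8 = 9 lattice points.

9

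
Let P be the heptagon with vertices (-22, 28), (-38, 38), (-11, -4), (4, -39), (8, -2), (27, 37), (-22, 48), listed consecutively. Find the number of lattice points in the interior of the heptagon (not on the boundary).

The shoelace formula gives twice the area as |((-22)·38 − (-38)·28) + ((-38)·(-4) − (-11)·38) + ((-11)·(-39) − 4·(-4)) + (4·(-2) − 8·(-39)) + (8·37 − 27·(-2)) + (27·48 − (-22)·37) + ((-22)·28 − (-22)·48)| = 4447, so the area is 2223.5.
Summing gcd(|Δx|,|Δy|) over the edges gives the boundary count: gcd(16,10) + gcd(27,42) + gcd(15,35) + gcd(4,37) + gcd(19,39) + gcd(49,11) + gcd(0,20) = 2+3+5+1+1+1+20 = 33.
Pick's theorem gives I = A − B/2 + 1 = 2223.5 − 33/2 + 1 = 2208.

2208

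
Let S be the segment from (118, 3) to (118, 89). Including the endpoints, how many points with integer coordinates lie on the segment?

87

The number of lattice points on a segment between lattice points is gcd(|Δx|,|Δy|) + 1 = gcd(0,86) + 1 = 86 + 1 = 87.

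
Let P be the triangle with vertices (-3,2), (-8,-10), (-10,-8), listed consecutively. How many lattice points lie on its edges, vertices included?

4

Summing gcd(|Δx|,|Δy|) over the edges gives the boundary count: gcd(5,12) + gcd(2,2) + gcd(7,10) = 1+2+1 = 4.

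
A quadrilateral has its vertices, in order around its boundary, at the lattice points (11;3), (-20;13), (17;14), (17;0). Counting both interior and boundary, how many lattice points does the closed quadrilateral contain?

253

Using the shoelace formula, 2A = |[11·13 − (-20)·3] + [(-20)·14 − 17·13] + [17·0 − 17·14] + [17·3 − 11·0]| = 485, so the area is 242.5.
Summing gcd(|Δx|,|Δy|) over the edges gives the boundary count: gcd(31,10) + gcd(37,1) + gcd(0,14) + gcd(6,3) = 1+1+14+3 = 19.
Pick's theorem gives I = A − B/2 + 1 = 242.5 − 19/2 + 1 = 234, so the closed region contains I + B = 234 + 19 = 253 lattice points.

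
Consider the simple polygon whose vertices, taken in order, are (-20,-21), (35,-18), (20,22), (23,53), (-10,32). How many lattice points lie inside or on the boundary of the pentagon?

2454

By the shoelace formula, twice the signed area is |[(-20)·(-18) − 35·(-21)] + [35·22 − 20·(-18)] + [20·53 − 23·22] + [23·32 − (-10)·53] + [(-10)·(-21) − (-20)·32]| = 4895, so the area is 4895/2.
Along each edge there are gcd(|Δx|,|Δy|)+1 lattice points, so counting each shared vertex once the boundary has gcd(55,3) + gcd(15,40) + gcd(3,31) + gcd(33,21) + gcd(10,53) = 1+5+1+3+1 = 11.
Pick's theorem gives I = A − B/2 + 1 = 4895/2 − 11/2 + 1 = 2443, so the closed region contains I + B = 2443 + 11 = 2454 lattice points.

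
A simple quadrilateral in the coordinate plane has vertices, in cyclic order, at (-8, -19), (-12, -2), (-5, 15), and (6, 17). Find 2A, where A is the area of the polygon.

555

Using the shoelace formula, 2A = |[(-8)·(-2) − (-12)·(-19)] + [(-12)·15 − (-5)·(-2)] + [(-5)·17 − 6·15] + [6·(-19) − (-8)·17]| = 555, so the area is 277.5.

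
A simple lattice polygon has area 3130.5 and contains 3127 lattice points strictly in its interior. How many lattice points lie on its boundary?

Pick's theorem gives A = I + B/2 − 1, so B = 2(A − I + 1) = 2(3130.5 − 3127 + 1) = 9.

9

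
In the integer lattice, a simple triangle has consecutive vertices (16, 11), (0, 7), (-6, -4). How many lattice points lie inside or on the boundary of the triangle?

Using the shoelace formula, 2A = |(16·7 − 0·11) + (0·(-4) − (-6)·7) + ((-6)·11 − 16·(-4))| = 152, so the area is 76.
Along each edge there are gcd(|Δx|,|Δy|)+1 lattice points, so counting each shared vertex once the boundary has gcd(16,4) + gcd(6,11) + gcd(22,15) = 4+1+1 = 6.
Pick's theorem gives I = A − B/2 + 1 = 76 − 6/2 + 1 = 74, so the closed region contains I + B = 74 + 6 = 80 lattice points.

80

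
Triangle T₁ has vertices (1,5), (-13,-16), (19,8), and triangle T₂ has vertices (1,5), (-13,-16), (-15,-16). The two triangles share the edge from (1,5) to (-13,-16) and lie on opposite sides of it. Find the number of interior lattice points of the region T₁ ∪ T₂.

The union is the simple quadrilateral with vertices (1,5), (19,8), (-13,-16), (-15,-16) in order.
The shoelace formula gives twice the area as |(1·8 − 19·5) + (19·(-16) − (-13)·8) + ((-13)·(-16) − (-15)·(-16)) + ((-15)·5 − 1·(-16))| = 378, so the area is 189.
Along each edge there are gcd(|Δx|,|Δy|)+1 lattice points, so counting each shared vertex once the boundary has gcd(18,3) + gcd(32,24) + gcd(2,0) + gcd(16,21) = 3+8+2+1 = 14.
By Pick's theorem I = A − B/2 + 1 = 189 − 14/2 + 1 = 183.

183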